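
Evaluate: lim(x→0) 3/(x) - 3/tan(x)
This is an ∞-∞ indeterminate form.

Combine fractions or rationalize to convert ∞-∞ to 0/0 form:
  lim(x→0) 3/(x) - 3/tan(x) = 0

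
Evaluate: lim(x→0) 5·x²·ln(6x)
This is a 0·∞ indeterminate form.

Rewrite 0·∞ as a quotient (0/0 or ∞/∞ form), then apply L'Hôpital's rule:
  lim(x→0) 5·x²·ln(6x) = 0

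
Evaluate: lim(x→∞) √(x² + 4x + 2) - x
This is an ∞-∞ indeterminate form.

Combine fractions or rationalize to convert ∞-∞ to 0/0 form:
  lim(x→∞) √(x² + 4x + 2) - x = 2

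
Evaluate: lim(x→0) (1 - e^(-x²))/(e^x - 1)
This is a 0/0 indeterminate form.

Apply L'Hôpital's rule: differentiate numerator and denominator separately.
  f(x) = 1 - e^(-x^2)   ⇒   f'(x) = 2·x·e^(-x^2)
  g(x) = e^(x) - 1   ⇒   g'(x) = e^(x)
  lim(x→0) f'(x)/g'(x) = lim(x→0) (2·x·e^(-x^2))/(e^(x))
  = 0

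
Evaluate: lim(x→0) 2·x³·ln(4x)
This is a 0·∞ indeterminate form.

Rewrite 0·∞ as a quotient (0/0 or ∞/∞ form), then apply L'Hôpital's rule:
  lim(x→0) 2·x³·ln(4x) = 0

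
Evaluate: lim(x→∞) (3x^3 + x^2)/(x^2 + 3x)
This is an ∞/∞ indeterminate form.

Apply L'Hôpital's rule: differentiate numerator and denominator separately.
  f(x) = 3·x^3 + x^2   ⇒   f'(x) = 9·x^2 + 2·x
  g(x) = x^2 + 3·x   ⇒   g'(x) = 2·x + 3
  lim(x→∞) f'(x)/g'(x) = lim(x→∞) (9·x^2 + 2·x)/(2·x + 3)
  = ∞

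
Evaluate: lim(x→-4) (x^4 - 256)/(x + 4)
This is a standard limit.

Factor or rationalize the expression:
  lim(x→-4) (x^4 - 256)/(x + 4) = -256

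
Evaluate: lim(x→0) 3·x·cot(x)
This is a 0·∞ indeterminate form.

Rewrite 0·∞ as a quotient (0/0 or ∞/∞ form), then apply L'Hôpital's rule:
  lim(x→0) 3·x·cot(x) = 3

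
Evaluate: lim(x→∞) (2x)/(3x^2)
This is an ∞/∞ indeterminate form.

Apply L'Hôpital's rule: differentiate numerator and denominator separately.
  f(x) = 2·x   ⇒   f'(x) = 2
  g(x) = 3·x^2   ⇒   g'(x) = 6·x
  lim(x→∞) f'(x)/g'(x) = lim(x→∞) (2)/(6·x)
  = 0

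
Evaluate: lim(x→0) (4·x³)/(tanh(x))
This is a 0/0 indeterminate form.

Apply L'Hôpital's rule: differentiate numerator and denominator separately.
  f(x) = 4·x^3   ⇒   f'(x) = 12·x^2
  g(x) = tanh(x)   ⇒   g'(x) = 1 - tanh(x)^2
  lim(x→0) f'(x)/g'(x) = lim(x→0) (12·x^2)/(1 - tanh(x)^2)
  = 0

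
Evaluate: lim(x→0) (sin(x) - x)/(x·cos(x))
This is a 0/0 indeterminate form.

Apply L'Hôpital's rule: differentiate numerator and denominator separately.
  f(x) = -x + sin(x)   ⇒   f'(x) = cos(x) - 1
  g(x) = x·cos(x)   ⇒   g'(x) = -x·sin(x) + cos(x)
  lim(x→0) f'(x)/g'(x) = lim(x→0) (cos(x) - 1)/(-x·sin(x) + cos(x))
  = 0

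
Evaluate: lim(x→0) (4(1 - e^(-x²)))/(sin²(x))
This is a 0/0 indeterminate form.

Apply L'Hôpital's rule: differentiate numerator and denominator separately.
  f(x) = 4 - 4·e^(-x^2)   ⇒   f'(x) = 8·x·e^(-x^2)
  g(x) = sin(x)^2   ⇒   g'(x) = 2·sin(x)·cos(x)
  lim(x→0) f'(x)/g'(x) = lim(x→0) (8·x·e^(-x^2))/(2·sin(x)·cos(x))
  = 4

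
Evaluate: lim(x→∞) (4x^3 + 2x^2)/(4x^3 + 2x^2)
This is an ∞/∞ indeterminate form.

Apply L'Hôpital's rule: differentiate numerator and denominator separately.
  f(x) = 4·x^3 + 2·x^2   ⇒   f'(x) = 12·x^2 + 4·x
  g(x) = 4·x^3 + 2·x^2   ⇒   g'(x) = 12·x^2 + 4·x
  lim(x→∞) f'(x)/g'(x) = lim(x→∞) (12·x^2 + 4·x)/(12·x^2 + 4·x)
  = 1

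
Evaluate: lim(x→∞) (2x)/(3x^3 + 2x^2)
This is an ∞/∞ indeterminate form.

Apply L'Hôpital's rule: differentiate numerator and denominator separately.
  f(x) = 2·x   ⇒   f'(x) = 2
  g(x) = 3·x^3 + 2·x^2   ⇒   g'(x) = 9·x^2 + 4·x
  lim(x→∞) f'(x)/g'(x) = lim(x→∞) (2)/(9·x^2 + 4·x)
  = 0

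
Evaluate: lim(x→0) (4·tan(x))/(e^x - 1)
This is a 0/0 indeterminate form.

Apply L'Hôpital's rule: differentiate numerator and denominator separately.
  f(x) = 4·tan(x)   ⇒   f'(x) = 4·tan(x)^2 + 4
  g(x) = e^(x) - 1   ⇒   g'(x) = e^(x)
  lim(x→0) f'(x)/g'(x) = lim(x→0) (4·tan(x)^2 + 4)/(e^(x))
  = 4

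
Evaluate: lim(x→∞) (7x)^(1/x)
This is an exponential indeterminate form.

For exponential indeterminate forms, take the natural log:
  Let L = lim(x→∞) (7x)^(1/x)
  Then ln(L) = lim(x→∞) [exponent × ln(base)]
  Evaluate using L'Hôpital or standard limits, then exponentiate.
  L = 1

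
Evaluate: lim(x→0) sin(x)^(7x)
This is an exponential indeterminate form.

For exponential indeterminate forms, take the natural log:
  Let L = lim(x→0) sin(x)^(7x)
  Then ln(L) = lim(x→0) [exponent × ln(base)]
  Evaluate using L'Hôpital or standard limits, then exponentiate.
  L = 1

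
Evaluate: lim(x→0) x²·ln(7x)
This is a 0·∞ indeterminate form.

Rewrite 0·∞ as a quotient (0/0 or ∞/∞ form), then apply L'Hôpital's rule:
  lim(x→0) x²·ln(7x) = 0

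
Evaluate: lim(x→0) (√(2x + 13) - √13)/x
This is a standard limit.

Factor or rationalize the expression:
  lim(x→0) (√(2x + 13) - √13)/x = sqrt(13)/13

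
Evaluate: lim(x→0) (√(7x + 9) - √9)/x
This is a standard limit.

Factor or rationalize the expression:
  lim(x→0) (√(7x + 9) - √9)/x = 7/6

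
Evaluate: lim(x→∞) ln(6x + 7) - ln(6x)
This is an ∞-∞ indeterminate form.

Combine fractions or rationalize to convert ∞-∞ to 0/0 form:
  lim(x→∞) ln(6x + 7) - ln(6x) = 0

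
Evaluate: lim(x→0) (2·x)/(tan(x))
This is a 0/0 indeterminate form.

Apply L'Hôpital's rule: differentiate numerator and denominator separately.
  f(x) = 2·x   ⇒   f'(x) = 2
  g(x) = tan(x)   ⇒   g'(x) = tan(x)^2 + 1
  lim(x→0) f'(x)/g'(x) = lim(x→0) (2)/(tan(x)^2 + 1)
  = 2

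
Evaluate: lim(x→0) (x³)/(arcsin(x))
This is a 0/0 indeterminate form.

Apply L'Hôpital's rule: differentiate numerator and denominator separately.
  f(x) = x^3   ⇒   f'(x) = 3·x^2
  g(x) = asin(x)   ⇒   g'(x) = 1/sqrt(1 - x^2)
  lim(x→0) f'(x)/g'(x) = lim(x→0) (3·x^2)/(1/sqrt(1 - x^2))
  = 0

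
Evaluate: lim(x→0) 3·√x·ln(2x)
This is a 0·∞ indeterminate form.

Rewrite 0·∞ as a quotient (0/0 or ∞/∞ form), then apply L'Hôpital's rule:
  lim(x→0) 3·√x·ln(2x) = 0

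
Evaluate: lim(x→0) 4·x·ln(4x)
This is a 0·∞ indeterminate form.

Rewrite 0·∞ as a quotient (0/0 or ∞/∞ form), then apply L'Hôpital's rule:
  lim(x→0) 4·x·ln(4x) = 0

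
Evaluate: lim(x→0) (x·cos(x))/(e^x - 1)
This is a 0/0 indeterminate form.

Apply L'Hôpital's rule: differentiate numerator and denominator separately.
  f(x) = x·cos(x)   ⇒   f'(x) = -x·sin(x) + cos(x)
  g(x) = e^(x) - 1   ⇒   g'(x) = e^(x)
  lim(x→0) f'(x)/g'(x) = lim(x→0) (-x·sin(x) + cos(x))/(e^(x))
  = 1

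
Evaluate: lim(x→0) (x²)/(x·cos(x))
This is a 0/0 indeterminate form.

Apply L'Hôpital's rule: differentiate numerator and denominator separately.
  f(x) = x^2   ⇒   f'(x) = 2·x
  g(x) = x·cos(x)   ⇒   g'(x) = -x·sin(x) + cos(x)
  lim(x→0) f'(x)/g'(x) = lim(x→0) (2·x)/(-x·sin(x) + cos(x))
  = 0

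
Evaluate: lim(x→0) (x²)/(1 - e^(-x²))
This is a 0/0 indeterminate form.

Apply L'Hôpital's rule: differentiate numerator and denominator separately.
  f(x) = x^2   ⇒   f'(x) = 2·x
  g(x) = 1 - e^(-x^2)   ⇒   g'(x) = 2·x·e^(-x^2)
  lim(x→0) f'(x)/g'(x) = lim(x→0) (2·x)/(2·x·e^(-x^2))
  = 1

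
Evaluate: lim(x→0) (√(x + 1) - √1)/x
This is a standard limit.

Factor or rationalize the expression:
  lim(x→0) (√(x + 1) - √1)/x = 1/2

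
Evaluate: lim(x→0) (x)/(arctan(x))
This is a 0/0 indeterminate form.

Apply L'Hôpital's rule: differentiate numerator and denominator separately.
  f(x) = x   ⇒   f'(x) = 1
  g(x) = atan(x)   ⇒   g'(x) = 1/(x^2 + 1)
  lim(x→0) f'(x)/g'(x) = lim(x→0) (1)/(1/(x^2 + 1))
  = 1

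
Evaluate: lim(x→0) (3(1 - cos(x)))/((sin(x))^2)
This is a 0/0 indeterminate form.

Apply L'Hôpital's rule: differentiate numerator and denominator separately.
  f(x) = 3 - 3·cos(x)   ⇒   f'(x) = 3·sin(x)
  g(x) = sin(x)^2   ⇒   g'(x) = 2·sin(x)·cos(x)
  lim(x→0) f'(x)/g'(x) = lim(x→0) (3·sin(x))/(2·sin(x)·cos(x))
  = 3/2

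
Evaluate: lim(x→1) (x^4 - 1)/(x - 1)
This is a standard limit.

Factor or rationalize the expression:
  lim(x→1) (x^4 - 1)/(x - 1) = 4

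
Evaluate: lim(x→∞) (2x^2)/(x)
This is an ∞/∞ indeterminate form.

Apply L'Hôpital's rule: differentiate numerator and denominator separately.
  f(x) = 2·x^2   ⇒   f'(x) = 4·x
  g(x) = x   ⇒   g'(x) = 1
  lim(x→∞) f'(x)/g'(x) = lim(x→∞) (4·x)/(1)
  = ∞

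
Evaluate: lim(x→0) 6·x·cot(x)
This is a 0·∞ indeterminate form.

Rewrite 0·∞ as a quotient (0/0 or ∞/∞ form), then apply L'Hôpital's rule:
  lim(x→0) 6·x·cot(x) = 6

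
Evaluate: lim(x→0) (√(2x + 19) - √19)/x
This is a standard limit.

Factor or rationalize the expression:
  lim(x→0) (√(2x + 19) - √19)/x = sqrt(19)/19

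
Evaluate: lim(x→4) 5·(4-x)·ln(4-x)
This is a 0·∞ indeterminate form.

Rewrite 0·∞ as a quotient (0/0 or ∞/∞ form), then apply L'Hôpital's rule:
  lim(x→4) 5·(4-x)·ln(4-x) = 0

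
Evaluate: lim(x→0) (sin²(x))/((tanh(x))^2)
This is a 0/0 indeterminate form.

Apply L'Hôpital's rule: differentiate numerator and denominator separately.
  f(x) = sin(x)^2   ⇒   f'(x) = 2·sin(x)·cos(x)
  g(x) = tanh(x)^2   ⇒   g'(x) = (2 - 2·tanh(x)^2)·tanh(x)
  lim(x→0) f'(x)/g'(x) = lim(x→0) (2·sin(x)·cos(x))/((2 - 2·tanh(x)^2)·tanh(x))
  = 1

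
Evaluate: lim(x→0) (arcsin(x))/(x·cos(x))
This is a 0/0 indeterminate form.

Apply L'Hôpital's rule: differentiate numerator and denominator separately.
  f(x) = asin(x)   ⇒   f'(x) = 1/sqrt(1 - x^2)
  g(x) = x·cos(x)   ⇒   g'(x) = -x·sin(x) + cos(x)
  lim(x→0) f'(x)/g'(x) = lim(x→0) (1/sqrt(1 - x^2))/(-x·sin(x) + cos(x))
  = 1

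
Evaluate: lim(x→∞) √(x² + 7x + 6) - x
This is an ∞-∞ indeterminate form.

Combine fractions or rationalize to convert ∞-∞ to 0/0 form:
  lim(x→∞) √(x² + 7x + 6) - x = 7/2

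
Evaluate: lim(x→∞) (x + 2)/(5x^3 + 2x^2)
This is an ∞/∞ indeterminate form.

Apply L'Hôpital's rule: differentiate numerator and denominator separately.
  f(x) = x + 2   ⇒   f'(x) = 1
  g(x) = 5·x^3 + 2·x^2   ⇒   g'(x) = 15·x^2 + 4·x
  lim(x→∞) f'(x)/g'(x) = lim(x→∞) (1)/(15·x^2 + 4·x)
  = 0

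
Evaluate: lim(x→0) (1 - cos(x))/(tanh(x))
This is a 0/0 indeterminate form.

Apply L'Hôpital's rule: differentiate numerator and denominator separately.
  f(x) = 1 - cos(x)   ⇒   f'(x) = sin(x)
  g(x) = tanh(x)   ⇒   g'(x) = 1 - tanh(x)^2
  lim(x→0) f'(x)/g'(x) = lim(x→0) (sin(x))/(1 - tanh(x)^2)
  = 0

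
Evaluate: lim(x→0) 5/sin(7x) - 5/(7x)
This is an ∞-∞ indeterminate form.

Combine fractions or rationalize to convert ∞-∞ to 0/0 form:
  lim(x→0) 5/sin(7x) - 5/(7x) = 0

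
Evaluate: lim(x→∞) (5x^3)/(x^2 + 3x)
This is an ∞/∞ indeterminate form.

Apply L'Hôpital's rule: differentiate numerator and denominator separately.
  f(x) = 5·x^3   ⇒   f'(x) = 15·x^2
  g(x) = x^2 + 3·x   ⇒   g'(x) = 2·x + 3
  lim(x→∞) f'(x)/g'(x) = lim(x→∞) (15·x^2)/(2·x + 3)
  = ∞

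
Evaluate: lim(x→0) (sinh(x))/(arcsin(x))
This is a 0/0 indeterminate form.

Apply L'Hôpital's rule: differentiate numerator and denominator separately.
  f(x) = sinh(x)   ⇒   f'(x) = cosh(x)
  g(x) = asin(x)   ⇒   g'(x) = 1/sqrt(1 - x^2)
  lim(x→0) f'(x)/g'(x) = lim(x→0) (cosh(x))/(1/sqrt(1 - x^2))
  = 1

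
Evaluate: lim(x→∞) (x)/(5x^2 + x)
This is an ∞/∞ indeterminate form.

Apply L'Hôpital's rule: differentiate numerator and denominator separately.
  f(x) = x   ⇒   f'(x) = 1
  g(x) = 5·x^2 + x   ⇒   g'(x) = 10·x + 1
  lim(x→∞) f'(x)/g'(x) = lim(x→∞) (1)/(10·x + 1)
  = 0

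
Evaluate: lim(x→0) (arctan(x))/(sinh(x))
This is a 0/0 indeterminate form.

Apply L'Hôpital's rule: differentiate numerator and denominator separately.
  f(x) = atan(x)   ⇒   f'(x) = 1/(x^2 + 1)
  g(x) = sinh(x)   ⇒   g'(x) = cosh(x)
  lim(x→0) f'(x)/g'(x) = lim(x→0) (1/(x^2 + 1))/(cosh(x))
  = 1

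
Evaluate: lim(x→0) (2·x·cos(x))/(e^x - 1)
This is a 0/0 indeterminate form.

Apply L'Hôpital's rule: differentiate numerator and denominator separately.
  f(x) = 2·x·cos(x)   ⇒   f'(x) = -2·x·sin(x) + 2·cos(x)
  g(x) = e^(x) - 1   ⇒   g'(x) = e^(x)
  lim(x→0) f'(x)/g'(x) = lim(x→0) (-2·x·sin(x) + 2·cos(x))/(e^(x))
  = 2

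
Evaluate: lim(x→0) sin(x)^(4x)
This is an exponential indeterminate form.

For exponential indeterminate forms, take the natural log:
  Let L = lim(x→0) sin(x)^(4x)
  Then ln(L) = lim(x→0) [exponent × ln(base)]
  Evaluate using L'Hôpital or standard limits, then exponentiate.
  L = 1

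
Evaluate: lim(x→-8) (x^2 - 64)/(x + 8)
This is a standard limit.

Factor or rationalize the expression:
  lim(x→-8) (x^2 - 64)/(x + 8) = -16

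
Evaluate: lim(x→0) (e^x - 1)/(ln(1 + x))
This is a 0/0 indeterminate form.

Apply L'Hôpital's rule: differentiate numerator and denominator separately.
  f(x) = e^(x) - 1   ⇒   f'(x) = e^(x)
  g(x) = ln(x + 1)   ⇒   g'(x) = 1/(x + 1)
  lim(x→0) f'(x)/g'(x) = lim(x→0) (e^(x))/(1/(x + 1))
  = 1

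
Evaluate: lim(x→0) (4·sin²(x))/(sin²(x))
This is a 0/0 indeterminate form.

Apply L'Hôpital's rule: differentiate numerator and denominator separately.
  f(x) = 4·sin(x)^2   ⇒   f'(x) = 8·sin(x)·cos(x)
  g(x) = sin(x)^2   ⇒   g'(x) = 2·sin(x)·cos(x)
  lim(x→0) f'(x)/g'(x) = lim(x→0) (8·sin(x)·cos(x))/(2·sin(x)·cos(x))
  = 4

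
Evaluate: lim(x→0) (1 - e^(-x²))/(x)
This is a 0/0 indeterminate form.

Apply L'Hôpital's rule: differentiate numerator and denominator separately.
  f(x) = 1 - e^(-x^2)   ⇒   f'(x) = 2·x·e^(-x^2)
  g(x) = x   ⇒   g'(x) = 1
  lim(x→0) f'(x)/g'(x) = lim(x→0) (2·x·e^(-x^2))/(1)
  = 0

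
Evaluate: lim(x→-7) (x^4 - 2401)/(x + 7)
This is a standard limit.

Factor or rationalize the expression:
  lim(x→-7) (x^4 - 2401)/(x + 7) = -1372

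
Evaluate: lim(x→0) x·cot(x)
This is a 0·∞ indeterminate form.

Rewrite 0·∞ as a quotient (0/0 or ∞/∞ form), then apply L'Hôpital's rule:
  lim(x→0) x·cot(x) = 1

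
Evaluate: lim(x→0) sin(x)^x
This is an exponential indeterminate form.

For exponential indeterminate forms, take the natural log:
  Let L = lim(x→0) sin(x)^x
  Then ln(L) = lim(x→0) [exponent × ln(base)]
  Evaluate using L'Hôpital or standard limits, then exponentiate.
  L = 1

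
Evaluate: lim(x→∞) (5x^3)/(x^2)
This is an ∞/∞ indeterminate form.

Apply L'Hôpital's rule: differentiate numerator and denominator separately.
  f(x) = 5·x^3   ⇒   f'(x) = 15·x^2
  g(x) = x^2   ⇒   g'(x) = 2·x
  lim(x→∞) f'(x)/g'(x) = lim(x→∞) (15·x^2)/(2·x)
  = ∞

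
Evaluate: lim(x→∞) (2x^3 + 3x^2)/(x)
This is an ∞/∞ indeterminate form.

Apply L'Hôpital's rule: differentiate numerator and denominator separately.
  f(x) = 2·x^3 + 3·x^2   ⇒   f'(x) = 6·x^2 + 6·x
  g(x) = x   ⇒   g'(x) = 1
  lim(x→∞) f'(x)/g'(x) = lim(x→∞) (6·x^2 + 6·x)/(1)
  = ∞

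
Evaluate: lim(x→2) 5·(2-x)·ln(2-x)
This is a 0·∞ indeterminate form.

Rewrite 0·∞ as a quotient (0/0 or ∞/∞ form), then apply L'Hôpital's rule:
  lim(x→2) 5·(2-x)·ln(2-x) = 0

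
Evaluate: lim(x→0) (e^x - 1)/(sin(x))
This is a 0/0 indeterminate form.

Apply L'Hôpital's rule: differentiate numerator and denominator separately.
  f(x) = e^(x) - 1   ⇒   f'(x) = e^(x)
  g(x) = sin(x)   ⇒   g'(x) = cos(x)
  lim(x→0) f'(x)/g'(x) = lim(x→0) (e^(x))/(cos(x))
  = 1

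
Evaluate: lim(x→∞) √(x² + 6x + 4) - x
This is an ∞-∞ indeterminate form.

Combine fractions or rationalize to convert ∞-∞ to 0/0 form:
  lim(x→∞) √(x² + 6x + 4) - x = 3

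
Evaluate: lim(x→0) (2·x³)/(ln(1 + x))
This is a 0/0 indeterminate form.

Apply L'Hôpital's rule: differentiate numerator and denominator separately.
  f(x) = 2·x^3   ⇒   f'(x) = 6·x^2
  g(x) = ln(x + 1)   ⇒   g'(x) = 1/(x + 1)
  lim(x→0) f'(x)/g'(x) = lim(x→0) (6·x^2)/(1/(x + 1))
  = 0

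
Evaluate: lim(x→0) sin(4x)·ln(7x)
This is a 0·∞ indeterminate form.

Rewrite 0·∞ as a quotient (0/0 or ∞/∞ form), then apply L'Hôpital's rule:
  lim(x→0) sin(4x)·ln(7x) = 0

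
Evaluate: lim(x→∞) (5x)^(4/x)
This is an exponential indeterminate form.

For exponential indeterminate forms, take the natural log:
  Let L = lim(x→∞) (5x)^(4/x)
  Then ln(L) = lim(x→∞) [exponent × ln(base)]
  Evaluate using L'Hôpital or standard limits, then exponentiate.
  L = 1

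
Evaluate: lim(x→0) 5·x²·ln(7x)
This is a 0·∞ indeterminate form.

Rewrite 0·∞ as a quotient (0/0 or ∞/∞ form), then apply L'Hôpital's rule:
  lim(x→0) 5·x²·ln(7x) = 0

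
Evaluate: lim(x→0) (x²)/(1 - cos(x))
This is a 0/0 indeterminate form.

Apply L'Hôpital's rule: differentiate numerator and denominator separately.
  f(x) = x^2   ⇒   f'(x) = 2·x
  g(x) = 1 - cos(x)   ⇒   g'(x) = sin(x)
  lim(x→0) f'(x)/g'(x) = lim(x→0) (2·x)/(sin(x))
  = 2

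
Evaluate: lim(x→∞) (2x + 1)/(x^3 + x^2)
This is an ∞/∞ indeterminate form.

Apply L'Hôpital's rule: differentiate numerator and denominator separately.
  f(x) = 2·x + 1   ⇒   f'(x) = 2
  g(x) = x^3 + x^2   ⇒   g'(x) = 3·x^2 + 2·x
  lim(x→∞) f'(x)/g'(x) = lim(x→∞) (2)/(3·x^2 + 2·x)
  = 0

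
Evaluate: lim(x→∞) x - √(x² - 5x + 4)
This is an ∞-∞ indeterminate form.

Combine fractions or rationalize to convert ∞-∞ to 0/0 form:
  lim(x→∞) x - √(x² - 5x + 4) = 5/2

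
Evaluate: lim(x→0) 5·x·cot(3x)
This is a 0·∞ indeterminate form.

Rewrite 0·∞ as a quotient (0/0 or ∞/∞ form), then apply L'Hôpital's rule:
  lim(x→0) 5·x·cot(3x) = 5/3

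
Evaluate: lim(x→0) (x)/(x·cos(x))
This is a 0/0 indeterminate form.

Apply L'Hôpital's rule: differentiate numerator and denominator separately.
  f(x) = x   ⇒   f'(x) = 1
  g(x) = x·cos(x)   ⇒   g'(x) = -x·sin(x) + cos(x)
  lim(x→0) f'(x)/g'(x) = lim(x→0) (1)/(-x·sin(x) + cos(x))
  = 1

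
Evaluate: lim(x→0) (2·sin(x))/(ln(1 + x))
This is a 0/0 indeterminate form.

Apply L'Hôpital's rule: differentiate numerator and denominator separately.
  f(x) = 2·sin(x)   ⇒   f'(x) = 2·cos(x)
  g(x) = ln(x + 1)   ⇒   g'(x) = 1/(x + 1)
  lim(x→0) f'(x)/g'(x) = lim(x→0) (2·cos(x))/(1/(x + 1))
  = 2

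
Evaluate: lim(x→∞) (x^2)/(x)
This is an ∞/∞ indeterminate form.

Apply L'Hôpital's rule: differentiate numerator and denominator separately.
  f(x) = x^2   ⇒   f'(x) = 2·x
  g(x) = x   ⇒   g'(x) = 1
  lim(x→∞) f'(x)/g'(x) = lim(x→∞) (2·x)/(1)
  = ∞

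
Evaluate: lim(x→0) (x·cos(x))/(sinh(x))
This is a 0/0 indeterminate form.

Apply L'Hôpital's rule: differentiate numerator and denominator separately.
  f(x) = x·cos(x)   ⇒   f'(x) = -x·sin(x) + cos(x)
  g(x) = sinh(x)   ⇒   g'(x) = cosh(x)
  lim(x→0) f'(x)/g'(x) = lim(x→0) (-x·sin(x) + cos(x))/(cosh(x))
  = 1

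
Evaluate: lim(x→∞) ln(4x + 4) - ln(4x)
This is an ∞-∞ indeterminate form.

Combine fractions or rationalize to convert ∞-∞ to 0/0 form:
  lim(x→∞) ln(4x + 4) - ln(4x) = 0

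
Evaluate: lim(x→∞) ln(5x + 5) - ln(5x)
This is an ∞-∞ indeterminate form.

Combine fractions or rationalize to convert ∞-∞ to 0/0 form:
  lim(x→∞) ln(5x + 5) - ln(5x) = 0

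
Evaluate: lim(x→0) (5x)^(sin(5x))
This is an exponential indeterminate form.

For exponential indeterminate forms, take the natural log:
  Let L = lim(x→0) (5x)^(sin(5x))
  Then ln(L) = lim(x→0) [exponent × ln(base)]
  Evaluate using L'Hôpital or standard limits, then exponentiate.
  L = 1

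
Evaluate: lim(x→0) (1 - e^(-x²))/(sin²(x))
This is a 0/0 indeterminate form.

Apply L'Hôpital's rule: differentiate numerator and denominator separately.
  f(x) = 1 - e^(-x^2)   ⇒   f'(x) = 2·x·e^(-x^2)
  g(x) = sin(x)^2   ⇒   g'(x) = 2·sin(x)·cos(x)
  lim(x→0) f'(x)/g'(x) = lim(x→0) (2·x·e^(-x^2))/(2·sin(x)·cos(x))
  = 1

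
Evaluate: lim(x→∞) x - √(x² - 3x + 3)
This is an ∞-∞ indeterminate form.

Combine fractions or rationalize to convert ∞-∞ to 0/0 form:
  lim(x→∞) x - √(x² - 3x + 3) = 3/2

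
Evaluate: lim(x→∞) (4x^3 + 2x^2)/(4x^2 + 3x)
This is an ∞/∞ indeterminate form.

Apply L'Hôpital's rule: differentiate numerator and denominator separately.
  f(x) = 4·x^3 + 2·x^2   ⇒   f'(x) = 12·x^2 + 4·x
  g(x) = 4·x^2 + 3·x   ⇒   g'(x) = 8·x + 3
  lim(x→∞) f'(x)/g'(x) = lim(x→∞) (12·x^2 + 4·x)/(8·x + 3)
  = ∞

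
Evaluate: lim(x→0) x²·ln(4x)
This is a 0·∞ indeterminate form.

Rewrite 0·∞ as a quotient (0/0 or ∞/∞ form), then apply L'Hôpital's rule:
  lim(x→0) x²·ln(4x) = 0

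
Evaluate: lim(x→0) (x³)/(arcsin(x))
This is a 0/0 indeterminate form.

Apply L'Hôpital's rule: differentiate numerator and denominator separately.
  f(x) = x^3   ⇒   f'(x) = 3·x^2
  g(x) = asin(x)   ⇒   g'(x) = 1/sqrt(1 - x^2)
  lim(x→0) f'(x)/g'(x) = lim(x→0) (3·x^2)/(1/sqrt(1 - x^2))
  = 0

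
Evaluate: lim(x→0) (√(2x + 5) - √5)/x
This is a standard limit.

Factor or rationalize the expression:
  lim(x→0) (√(2x + 5) - √5)/x = sqrt(5)/5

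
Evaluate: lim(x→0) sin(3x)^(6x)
This is an exponential indeterminate form.

For exponential indeterminate forms, take the natural log:
  Let L = lim(x→0) sin(3x)^(6x)
  Then ln(L) = lim(x→0) [exponent × ln(base)]
  Evaluate using L'Hôpital or standard limits, then exponentiate.
  L = 1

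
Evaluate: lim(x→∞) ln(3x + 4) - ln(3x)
This is an ∞-∞ indeterminate form.

Combine fractions or rationalize to convert ∞-∞ to 0/0 form:
  lim(x→∞) ln(3x + 4) - ln(3x) = 0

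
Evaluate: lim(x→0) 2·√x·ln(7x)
This is a 0·∞ indeterminate form.

Rewrite 0·∞ as a quotient (0/0 or ∞/∞ form), then apply L'Hôpital's rule:
  lim(x→0) 2·√x·ln(7x) = 0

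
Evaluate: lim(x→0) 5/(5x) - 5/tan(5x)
This is an ∞-∞ indeterminate form.

Combine fractions or rationalize to convert ∞-∞ to 0/0 form:
  lim(x→0) 5/(5x) - 5/tan(5x) = 0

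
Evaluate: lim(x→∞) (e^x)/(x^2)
This is an ∞/∞ indeterminate form.

Apply L'Hôpital's rule: differentiate numerator and denominator separately.
  f(x) = e^(x)   ⇒   f'(x) = e^(x)
  g(x) = x^2   ⇒   g'(x) = 2·x
  lim(x→∞) f'(x)/g'(x) = lim(x→∞) (e^(x))/(2·x)
  = ∞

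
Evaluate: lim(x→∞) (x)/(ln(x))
This is an ∞/∞ indeterminate form.

Apply L'Hôpital's rule: differentiate numerator and denominator separately.
  f(x) = x   ⇒   f'(x) = 1
  g(x) = ln(x)   ⇒   g'(x) = 1/x
  lim(x→∞) f'(x)/g'(x) = lim(x→∞) (1)/(1/x)
  = ∞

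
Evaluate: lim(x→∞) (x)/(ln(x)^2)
This is an ∞/∞ indeterminate form.

Apply L'Hôpital's rule: differentiate numerator and denominator separately.
  f(x) = x   ⇒   f'(x) = 1
  g(x) = ln(x)^2   ⇒   g'(x) = 2·ln(x)/x
  lim(x→∞) f'(x)/g'(x) = lim(x→∞) (1)/(2·ln(x)/x)
  = ∞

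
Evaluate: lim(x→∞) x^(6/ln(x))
This is an exponential indeterminate form.

For exponential indeterminate forms, take the natural log:
  Let L = lim(x→∞) x^(6/ln(x))
  Then ln(L) = lim(x→∞) [exponent × ln(base)]
  Evaluate using L'Hôpital or standard limits, then exponentiate.
  L = e^(6)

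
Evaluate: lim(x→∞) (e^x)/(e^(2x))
This is an ∞/∞ indeterminate form.

Apply L'Hôpital's rule: differentiate numerator and denominator separately.
  f(x) = e^(x)   ⇒   f'(x) = e^(x)
  g(x) = e^(2·x)   ⇒   g'(x) = 2·e^(2·x)
  lim(x→∞) f'(x)/g'(x) = lim(x→∞) (e^(x))/(2·e^(2·x))
  = 0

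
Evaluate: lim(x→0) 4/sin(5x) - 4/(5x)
This is an ∞-∞ indeterminate form.

Combine fractions or rationalize to convert ∞-∞ to 0/0 form:
  lim(x→0) 4/sin(5x) - 4/(5x) = 0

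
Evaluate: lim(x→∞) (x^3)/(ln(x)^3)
This is an ∞/∞ indeterminate form.

Apply L'Hôpital's rule: differentiate numerator and denominator separately.
  f(x) = x^3   ⇒   f'(x) = 3·x^2
  g(x) = ln(x)^3   ⇒   g'(x) = 3·ln(x)^2/x
  lim(x→∞) f'(x)/g'(x) = lim(x→∞) (3·x^2)/(3·ln(x)^2/x)
  = ∞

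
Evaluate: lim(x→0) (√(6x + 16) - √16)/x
This is a standard limit.

Factor or rationalize the expression:
  lim(x→0) (√(6x + 16) - √16)/x = 3/4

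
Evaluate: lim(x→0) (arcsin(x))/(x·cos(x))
This is a 0/0 indeterminate form.

Apply L'Hôpital's rule: differentiate numerator and denominator separately.
  f(x) = asin(x)   ⇒   f'(x) = 1/sqrt(1 - x^2)
  g(x) = x·cos(x)   ⇒   g'(x) = -x·sin(x) + cos(x)
  lim(x→0) f'(x)/g'(x) = lim(x→0) (1/sqrt(1 - x^2))/(-x·sin(x) + cos(x))
  = 1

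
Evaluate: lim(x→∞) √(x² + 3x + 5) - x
This is an ∞-∞ indeterminate form.

Combine fractions or rationalize to convert ∞-∞ to 0/0 form:
  lim(x→∞) √(x² + 3x + 5) - x = 3/2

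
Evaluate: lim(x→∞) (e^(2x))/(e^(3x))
This is an ∞/∞ indeterminate form.

Apply L'Hôpital's rule: differentiate numerator and denominator separately.
  f(x) = e^(2·x)   ⇒   f'(x) = 2·e^(2·x)
  g(x) = e^(3·x)   ⇒   g'(x) = 3·e^(3·x)
  lim(x→∞) f'(x)/g'(x) = lim(x→∞) (2·e^(2·x))/(3·e^(3·x))
  = 0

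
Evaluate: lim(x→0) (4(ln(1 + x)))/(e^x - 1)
This is a 0/0 indeterminate form.

Apply L'Hôpital's rule: differentiate numerator and denominator separately.
  f(x) = 4·ln(x + 1)   ⇒   f'(x) = 4/(x + 1)
  g(x) = e^(x) - 1   ⇒   g'(x) = e^(x)
  lim(x→0) f'(x)/g'(x) = lim(x→0) (4/(x + 1))/(e^(x))
  = 4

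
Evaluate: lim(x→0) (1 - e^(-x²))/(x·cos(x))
This is a 0/0 indeterminate form.

Apply L'Hôpital's rule: differentiate numerator and denominator separately.
  f(x) = 1 - e^(-x^2)   ⇒   f'(x) = 2·x·e^(-x^2)
  g(x) = x·cos(x)   ⇒   g'(x) = -x·sin(x) + cos(x)
  lim(x→0) f'(x)/g'(x) = lim(x→0) (2·x·e^(-x^2))/(-x·sin(x) + cos(x))
  = 0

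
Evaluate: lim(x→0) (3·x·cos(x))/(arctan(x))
This is a 0/0 indeterminate form.

Apply L'Hôpital's rule: differentiate numerator and denominator separately.
  f(x) = 3·x·cos(x)   ⇒   f'(x) = -3·x·sin(x) + 3·cos(x)
  g(x) = atan(x)   ⇒   g'(x) = 1/(x^2 + 1)
  lim(x→0) f'(x)/g'(x) = lim(x→0) (-3·x·sin(x) + 3·cos(x))/(1/(x^2 + 1))
  = 3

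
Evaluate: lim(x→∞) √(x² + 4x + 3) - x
This is an ∞-∞ indeterminate form.

Combine fractions or rationalize to convert ∞-∞ to 0/0 form:
  lim(x→∞) √(x² + 4x + 3) - x = 2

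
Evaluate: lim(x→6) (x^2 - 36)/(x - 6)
This is a standard limit.

Factor or rationalize the expression:
  lim(x→6) (x^2 - 36)/(x - 6) = 12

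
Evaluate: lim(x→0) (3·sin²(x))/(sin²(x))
This is a 0/0 indeterminate form.

Apply L'Hôpital's rule: differentiate numerator and denominator separately.
  f(x) = 3·sin(x)^2   ⇒   f'(x) = 6·sin(x)·cos(x)
  g(x) = sin(x)^2   ⇒   g'(x) = 2·sin(x)·cos(x)
  lim(x→0) f'(x)/g'(x) = lim(x→0) (6·sin(x)·cos(x))/(2·sin(x)·cos(x))
  = 3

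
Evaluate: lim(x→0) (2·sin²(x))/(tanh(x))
This is a 0/0 indeterminate form.

Apply L'Hôpital's rule: differentiate numerator and denominator separately.
  f(x) = 2·sin(x)^2   ⇒   f'(x) = 4·sin(x)·cos(x)
  g(x) = tanh(x)   ⇒   g'(x) = 1 - tanh(x)^2
  lim(x→0) f'(x)/g'(x) = lim(x→0) (4·sin(x)·cos(x))/(1 - tanh(x)^2)
  = 0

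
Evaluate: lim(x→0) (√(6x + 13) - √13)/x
This is a standard limit.

Factor or rationalize the expression:
  lim(x→0) (√(6x + 13) - √13)/x = 3·sqrt(13)/13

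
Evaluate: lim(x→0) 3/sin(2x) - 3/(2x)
This is an ∞-∞ indeterminate form.

Combine fractions or rationalize to convert ∞-∞ to 0/0 form:
  lim(x→0) 3/sin(2x) - 3/(2x) = 0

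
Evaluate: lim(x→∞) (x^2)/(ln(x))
This is an ∞/∞ indeterminate form.

Apply L'Hôpital's rule: differentiate numerator and denominator separately.
  f(x) = x^2   ⇒   f'(x) = 2·x
  g(x) = ln(x)   ⇒   g'(x) = 1/x
  lim(x→∞) f'(x)/g'(x) = lim(x→∞) (2·x)/(1/x)
  = ∞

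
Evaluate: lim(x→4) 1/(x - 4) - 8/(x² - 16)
This is an ∞-∞ indeterminate form.

Combine fractions or rationalize to convert ∞-∞ to 0/0 form:
  lim(x→4) 1/(x - 4) - 8/(x² - 16) = 1/8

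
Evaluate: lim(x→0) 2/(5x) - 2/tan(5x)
This is an ∞-∞ indeterminate form.

Combine fractions or rationalize to convert ∞-∞ to 0/0 form:
  lim(x→0) 2/(5x) - 2/tan(5x) = 0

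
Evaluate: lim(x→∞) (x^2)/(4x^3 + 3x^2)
This is an ∞/∞ indeterminate form.

Apply L'Hôpital's rule: differentiate numerator and denominator separately.
  f(x) = x^2   ⇒   f'(x) = 2·x
  g(x) = 4·x^3 + 3·x^2   ⇒   g'(x) = 12·x^2 + 6·x
  lim(x→∞) f'(x)/g'(x) = lim(x→∞) (2·x)/(12·x^2 + 6·x)
  = 0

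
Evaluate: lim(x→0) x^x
This is an exponential indeterminate form.

For exponential indeterminate forms, take the natural log:
  Let L = lim(x→0) x^x
  Then ln(L) = lim(x→0) [exponent × ln(base)]
  Evaluate using L'Hôpital or standard limits, then exponentiate.
  L = 1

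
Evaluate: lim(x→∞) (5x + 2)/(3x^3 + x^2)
This is an ∞/∞ indeterminate form.

Apply L'Hôpital's rule: differentiate numerator and denominator separately.
  f(x) = 5·x + 2   ⇒   f'(x) = 5
  g(x) = 3·x^3 + x^2   ⇒   g'(x) = 9·x^2 + 2·x
  lim(x→∞) f'(x)/g'(x) = lim(x→∞) (5)/(9·x^2 + 2·x)
  = 0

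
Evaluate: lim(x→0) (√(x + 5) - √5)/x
This is a standard limit.

Factor or rationalize the expression:
  lim(x→0) (√(x + 5) - √5)/x = sqrt(5)/10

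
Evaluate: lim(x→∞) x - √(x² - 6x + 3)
This is an ∞-∞ indeterminate form.

Combine fractions or rationalize to convert ∞-∞ to 0/0 form:
  lim(x→∞) x - √(x² - 6x + 3) = 3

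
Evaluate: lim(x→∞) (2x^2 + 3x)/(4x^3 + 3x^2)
This is an ∞/∞ indeterminate form.

Apply L'Hôpital's rule: differentiate numerator and denominator separately.
  f(x) = 2·x^2 + 3·x   ⇒   f'(x) = 4·x + 3
  g(x) = 4·x^3 + 3·x^2   ⇒   g'(x) = 12·x^2 + 6·x
  lim(x→∞) f'(x)/g'(x) = lim(x→∞) (4·x + 3)/(12·x^2 + 6·x)
  = 0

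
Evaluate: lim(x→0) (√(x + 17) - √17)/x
This is a standard limit.

Factor or rationalize the expression:
  lim(x→0) (√(x + 17) - √17)/x = sqrt(17)/34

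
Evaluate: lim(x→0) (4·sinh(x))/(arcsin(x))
This is a 0/0 indeterminate form.

Apply L'Hôpital's rule: differentiate numerator and denominator separately.
  f(x) = 4·sinh(x)   ⇒   f'(x) = 4·cosh(x)
  g(x) = asin(x)   ⇒   g'(x) = 1/sqrt(1 - x^2)
  lim(x→0) f'(x)/g'(x) = lim(x→0) (4·cosh(x))/(1/sqrt(1 - x^2))
  = 4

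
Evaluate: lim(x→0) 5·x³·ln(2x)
This is a 0·∞ indeterminate form.

Rewrite 0·∞ as a quotient (0/0 or ∞/∞ form), then apply L'Hôpital's rule:
  lim(x→0) 5·x³·ln(2x) = 0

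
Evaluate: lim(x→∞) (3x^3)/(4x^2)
This is an ∞/∞ indeterminate form.

Apply L'Hôpital's rule: differentiate numerator and denominator separately.
  f(x) = 3·x^3   ⇒   f'(x) = 9·x^2
  g(x) = 4·x^2   ⇒   g'(x) = 8·x
  lim(x→∞) f'(x)/g'(x) = lim(x→∞) (9·x^2)/(8·x)
  = ∞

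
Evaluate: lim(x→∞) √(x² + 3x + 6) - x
This is an ∞-∞ indeterminate form.

Combine fractions or rationalize to convert ∞-∞ to 0/0 form:
  lim(x→∞) √(x² + 3x + 6) - x = 3/2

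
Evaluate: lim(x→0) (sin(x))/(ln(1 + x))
This is a 0/0 indeterminate form.

Apply L'Hôpital's rule: differentiate numerator and denominator separately.
  f(x) = sin(x)   ⇒   f'(x) = cos(x)
  g(x) = ln(x + 1)   ⇒   g'(x) = 1/(x + 1)
  lim(x→0) f'(x)/g'(x) = lim(x→0) (cos(x))/(1/(x + 1))
  = 1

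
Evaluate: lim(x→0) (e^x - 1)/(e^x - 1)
This is a 0/0 indeterminate form.

Apply L'Hôpital's rule: differentiate numerator and denominator separately.
  f(x) = e^(x) - 1   ⇒   f'(x) = e^(x)
  g(x) = e^(x) - 1   ⇒   g'(x) = e^(x)
  lim(x→0) f'(x)/g'(x) = lim(x→0) (e^(x))/(e^(x))
  = 1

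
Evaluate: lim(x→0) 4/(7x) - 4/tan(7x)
This is an ∞-∞ indeterminate form.

Combine fractions or rationalize to convert ∞-∞ to 0/0 form:
  lim(x→0) 4/(7x) - 4/tan(7x) = 0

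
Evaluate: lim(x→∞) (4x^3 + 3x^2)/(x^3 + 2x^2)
This is an ∞/∞ indeterminate form.

Apply L'Hôpital's rule: differentiate numerator and denominator separately.
  f(x) = 4·x^3 + 3·x^2   ⇒   f'(x) = 12·x^2 + 6·x
  g(x) = x^3 + 2·x^2   ⇒   g'(x) = 3·x^2 + 4·x
  lim(x→∞) f'(x)/g'(x) = lim(x→∞) (12·x^2 + 6·x)/(3·x^2 + 4·x)
  = 4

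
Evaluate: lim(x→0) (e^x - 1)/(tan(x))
This is a 0/0 indeterminate form.

Apply L'Hôpital's rule: differentiate numerator and denominator separately.
  f(x) = e^(x) - 1   ⇒   f'(x) = e^(x)
  g(x) = tan(x)   ⇒   g'(x) = tan(x)^2 + 1
  lim(x→0) f'(x)/g'(x) = lim(x→0) (e^(x))/(tan(x)^2 + 1)
  = 1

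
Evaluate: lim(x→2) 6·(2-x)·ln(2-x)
This is a 0·∞ indeterminate form.

Rewrite 0·∞ as a quotient (0/0 or ∞/∞ form), then apply L'Hôpital's rule:
  lim(x→2) 6·(2-x)·ln(2-x) = 0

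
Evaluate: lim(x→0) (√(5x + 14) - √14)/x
This is a standard limit.

Factor or rationalize the expression:
  lim(x→0) (√(5x + 14) - √14)/x = 5·sqrt(14)/28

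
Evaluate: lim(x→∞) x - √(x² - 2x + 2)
This is an ∞-∞ indeterminate form.

Combine fractions or rationalize to convert ∞-∞ to 0/0 form:
  lim(x→∞) x - √(x² - 2x + 2) = 1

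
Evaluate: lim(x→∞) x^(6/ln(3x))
This is an exponential indeterminate form.

For exponential indeterminate forms, take the natural log:
  Let L = lim(x→∞) x^(6/ln(3x))
  Then ln(L) = lim(x→∞) [exponent × ln(base)]
  Evaluate using L'Hôpital or standard limits, then exponentiate.
  L = e^(6)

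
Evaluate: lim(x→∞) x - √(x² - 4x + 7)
This is an ∞-∞ indeterminate form.

Combine fractions or rationalize to convert ∞-∞ to 0/0 form:
  lim(x→∞) x - √(x² - 4x + 7) = 2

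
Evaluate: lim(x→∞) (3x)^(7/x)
This is an exponential indeterminate form.

For exponential indeterminate forms, take the natural log:
  Let L = lim(x→∞) (3x)^(7/x)
  Then ln(L) = lim(x→∞) [exponent × ln(base)]
  Evaluate using L'Hôpital or standard limits, then exponentiate.
  L = 1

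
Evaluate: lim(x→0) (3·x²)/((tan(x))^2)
This is a 0/0 indeterminate form.

Apply L'Hôpital's rule: differentiate numerator and denominator separately.
  f(x) = 3·x^2   ⇒   f'(x) = 6·x
  g(x) = tan(x)^2   ⇒   g'(x) = (2·tan(x)^2 + 2)·tan(x)
  lim(x→0) f'(x)/g'(x) = lim(x→0) (6·x)/((2·tan(x)^2 + 2)·tan(x))
  = 3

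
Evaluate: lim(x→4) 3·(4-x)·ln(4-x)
This is a 0·∞ indeterminate form.

Rewrite 0·∞ as a quotient (0/0 or ∞/∞ form), then apply L'Hôpital's rule:
  lim(x→4) 3·(4-x)·ln(4-x) = 0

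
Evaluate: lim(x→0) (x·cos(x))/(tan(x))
This is a 0/0 indeterminate form.

Apply L'Hôpital's rule: differentiate numerator and denominator separately.
  f(x) = x·cos(x)   ⇒   f'(x) = -x·sin(x) + cos(x)
  g(x) = tan(x)   ⇒   g'(x) = tan(x)^2 + 1
  lim(x→0) f'(x)/g'(x) = lim(x→0) (-x·sin(x) + cos(x))/(tan(x)^2 + 1)
  = 1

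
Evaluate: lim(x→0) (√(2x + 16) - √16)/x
This is a standard limit.

Factor or rationalize the expression:
  lim(x→0) (√(2x + 16) - √16)/x = 1/4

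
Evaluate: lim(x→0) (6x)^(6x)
This is an exponential indeterminate form.

For exponential indeterminate forms, take the natural log:
  Let L = lim(x→0) (6x)^(6x)
  Then ln(L) = lim(x→0) [exponent × ln(base)]
  Evaluate using L'Hôpital or standard limits, then exponentiate.
  L = 1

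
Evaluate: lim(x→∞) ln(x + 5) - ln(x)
This is an ∞-∞ indeterminate form.

Combine fractions or rationalize to convert ∞-∞ to 0/0 form:
  lim(x→∞) ln(x + 5) - ln(x) = 0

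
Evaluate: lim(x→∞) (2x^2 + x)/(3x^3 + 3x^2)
This is an ∞/∞ indeterminate form.

Apply L'Hôpital's rule: differentiate numerator and denominator separately.
  f(x) = 2·x^2 + x   ⇒   f'(x) = 4·x + 1
  g(x) = 3·x^3 + 3·x^2   ⇒   g'(x) = 9·x^2 + 6·x
  lim(x→∞) f'(x)/g'(x) = lim(x→∞) (4·x + 1)/(9·x^2 + 6·x)
  = 0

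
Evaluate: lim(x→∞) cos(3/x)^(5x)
This is an exponential indeterminate form.

For exponential indeterminate forms, take the natural log:
  Let L = lim(x→∞) cos(3/x)^(5x)
  Then ln(L) = lim(x→∞) [exponent × ln(base)]
  Evaluate using L'Hôpital or standard limits, then exponentiate.
  L = 1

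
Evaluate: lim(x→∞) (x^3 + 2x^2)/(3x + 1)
This is an ∞/∞ indeterminate form.

Apply L'Hôpital's rule: differentiate numerator and denominator separately.
  f(x) = x^3 + 2·x^2   ⇒   f'(x) = 3·x^2 + 4·x
  g(x) = 3·x + 1   ⇒   g'(x) = 3
  lim(x→∞) f'(x)/g'(x) = lim(x→∞) (3·x^2 + 4·x)/(3)
  = ∞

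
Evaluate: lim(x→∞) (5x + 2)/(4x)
This is an ∞/∞ indeterminate form.

Apply L'Hôpital's rule: differentiate numerator and denominator separately.
  f(x) = 5·x + 2   ⇒   f'(x) = 5
  g(x) = 4·x   ⇒   g'(x) = 4
  lim(x→∞) f'(x)/g'(x) = lim(x→∞) (5)/(4)
  = 5/4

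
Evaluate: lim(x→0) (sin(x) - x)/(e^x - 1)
This is a 0/0 indeterminate form.

Apply L'Hôpital's rule: differentiate numerator and denominator separately.
  f(x) = -x + sin(x)   ⇒   f'(x) = cos(x) - 1
  g(x) = e^(x) - 1   ⇒   g'(x) = e^(x)
  lim(x→0) f'(x)/g'(x) = lim(x→0) (cos(x) - 1)/(e^(x))
  = 0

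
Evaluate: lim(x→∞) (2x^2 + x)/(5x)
This is an ∞/∞ indeterminate form.

Apply L'Hôpital's rule: differentiate numerator and denominator separately.
  f(x) = 2·x^2 + x   ⇒   f'(x) = 4·x + 1
  g(x) = 5·x   ⇒   g'(x) = 5
  lim(x→∞) f'(x)/g'(x) = lim(x→∞) (4·x + 1)/(5)
  = ∞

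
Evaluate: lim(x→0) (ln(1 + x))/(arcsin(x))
This is a 0/0 indeterminate form.

Apply L'Hôpital's rule: differentiate numerator and denominator separately.
  f(x) = ln(x + 1)   ⇒   f'(x) = 1/(x + 1)
  g(x) = asin(x)   ⇒   g'(x) = 1/sqrt(1 - x^2)
  lim(x→0) f'(x)/g'(x) = lim(x→0) (1/(x + 1))/(1/sqrt(1 - x^2))
  = 1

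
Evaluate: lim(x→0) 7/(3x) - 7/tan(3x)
This is an ∞-∞ indeterminate form.

Combine fractions or rationalize to convert ∞-∞ to 0/0 form:
  lim(x→0) 7/(3x) - 7/tan(3x) = 0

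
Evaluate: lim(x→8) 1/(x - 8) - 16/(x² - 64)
This is an ∞-∞ indeterminate form.

Combine fractions or rationalize to convert ∞-∞ to 0/0 form:
  lim(x→8) 1/(x - 8) - 16/(x² - 64) = 1/16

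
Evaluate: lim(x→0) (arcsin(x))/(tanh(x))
This is a 0/0 indeterminate form.

Apply L'Hôpital's rule: differentiate numerator and denominator separately.
  f(x) = asin(x)   ⇒   f'(x) = 1/sqrt(1 - x^2)
  g(x) = tanh(x)   ⇒   g'(x) = 1 - tanh(x)^2
  lim(x→0) f'(x)/g'(x) = lim(x→0) (1/sqrt(1 - x^2))/(1 - tanh(x)^2)
  = 1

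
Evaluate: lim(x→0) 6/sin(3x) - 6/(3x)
This is an ∞-∞ indeterminate form.

Combine fractions or rationalize to convert ∞-∞ to 0/0 form:
  lim(x→0) 6/sin(3x) - 6/(3x) = 0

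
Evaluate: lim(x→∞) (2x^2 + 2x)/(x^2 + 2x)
This is an ∞/∞ indeterminate form.

Apply L'Hôpital's rule: differentiate numerator and denominator separately.
  f(x) = 2·x^2 + 2·x   ⇒   f'(x) = 4·x + 2
  g(x) = x^2 + 2·x   ⇒   g'(x) = 2·x + 2
  lim(x→∞) f'(x)/g'(x) = lim(x→∞) (4·x + 2)/(2·x + 2)
  = 2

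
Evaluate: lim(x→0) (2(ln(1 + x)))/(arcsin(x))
This is a 0/0 indeterminate form.

Apply L'Hôpital's rule: differentiate numerator and denominator separately.
  f(x) = 2·ln(x + 1)   ⇒   f'(x) = 2/(x + 1)
  g(x) = asin(x)   ⇒   g'(x) = 1/sqrt(1 - x^2)
  lim(x→0) f'(x)/g'(x) = lim(x→0) (2/(x + 1))/(1/sqrt(1 - x^2))
  = 2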